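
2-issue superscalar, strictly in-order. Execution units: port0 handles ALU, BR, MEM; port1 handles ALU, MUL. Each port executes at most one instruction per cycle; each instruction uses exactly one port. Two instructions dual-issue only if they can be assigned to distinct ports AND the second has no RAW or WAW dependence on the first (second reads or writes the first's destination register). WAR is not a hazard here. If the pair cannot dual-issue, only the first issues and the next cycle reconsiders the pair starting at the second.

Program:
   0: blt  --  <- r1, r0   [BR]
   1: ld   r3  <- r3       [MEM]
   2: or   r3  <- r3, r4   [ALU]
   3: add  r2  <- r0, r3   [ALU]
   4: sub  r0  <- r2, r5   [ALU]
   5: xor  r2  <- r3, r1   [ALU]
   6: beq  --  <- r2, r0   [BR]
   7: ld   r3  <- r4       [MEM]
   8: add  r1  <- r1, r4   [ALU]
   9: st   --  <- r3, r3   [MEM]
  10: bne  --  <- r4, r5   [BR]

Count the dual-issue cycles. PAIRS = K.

PAIRS = 2

c0: i0 blt.BR  no-port BR/MEM
c1: i1 ld.MEM  RAW+WAW r3
c2: i2 or.ALU  RAW r3
c3: i3 add.ALU  RAW r2
c4: i4,i5 sub.ALU/xor.ALU  2-wide
c5: i6 beq.BR  no-port BR/MEM
c6: i7,i8 ld.MEM/add.ALU  2-wide
c7: i9 st.MEM  no-port MEM/BR
c8: i10 bne.BR  tail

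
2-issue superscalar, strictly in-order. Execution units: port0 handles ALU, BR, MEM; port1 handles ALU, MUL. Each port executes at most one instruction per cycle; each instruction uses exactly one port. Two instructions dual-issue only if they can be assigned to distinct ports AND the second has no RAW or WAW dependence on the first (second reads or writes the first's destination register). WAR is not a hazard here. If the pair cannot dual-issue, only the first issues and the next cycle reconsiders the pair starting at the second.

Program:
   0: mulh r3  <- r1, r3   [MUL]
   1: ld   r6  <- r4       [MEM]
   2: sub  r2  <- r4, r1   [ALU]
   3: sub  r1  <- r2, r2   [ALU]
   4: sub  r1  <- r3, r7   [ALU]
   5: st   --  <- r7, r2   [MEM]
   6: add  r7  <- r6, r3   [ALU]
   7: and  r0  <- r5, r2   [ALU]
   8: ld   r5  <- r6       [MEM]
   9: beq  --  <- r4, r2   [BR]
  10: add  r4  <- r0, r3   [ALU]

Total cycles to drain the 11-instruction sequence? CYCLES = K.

CYCLES = 7

t=0 i0&i1:mulh.MUL ld.MEM ; dual
t=1 i2:sub.ALU ; RAW r2
t=2 i3:sub.ALU ; WAW r1
t=3 i4&i5:sub.ALU st.MEM ; dual
t=4 i6&i7:add.ALU and.ALU ; dual
t=5 i8:ld.MEM ; no-port MEM/BR
t=6 i9&i10:beq.BR add.ALU ; dual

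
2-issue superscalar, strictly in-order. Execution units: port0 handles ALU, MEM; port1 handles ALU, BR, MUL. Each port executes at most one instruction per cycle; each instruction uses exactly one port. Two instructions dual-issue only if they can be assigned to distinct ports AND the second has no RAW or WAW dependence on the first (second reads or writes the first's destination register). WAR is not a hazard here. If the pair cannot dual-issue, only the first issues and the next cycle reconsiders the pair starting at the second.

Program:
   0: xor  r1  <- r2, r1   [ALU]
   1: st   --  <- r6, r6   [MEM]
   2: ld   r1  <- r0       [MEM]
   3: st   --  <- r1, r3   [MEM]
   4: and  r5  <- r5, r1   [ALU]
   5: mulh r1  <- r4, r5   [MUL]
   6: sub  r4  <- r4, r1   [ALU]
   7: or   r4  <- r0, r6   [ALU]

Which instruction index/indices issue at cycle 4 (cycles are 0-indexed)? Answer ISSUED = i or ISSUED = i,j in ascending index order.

#0 head=0: xor.ALU;st.MEM i0+i1 dual
#1 head=2: ld.MEM i2 no-port MEM/MEM
#2 head=3: st.MEM;and.ALU i3+i4 dual
#3 head=5: mulh.MUL i5 RAW r1
#4 head=6: sub.ALU i6 WAW r4
#5 head=7: or.ALU i7 tail

ISSUED = 6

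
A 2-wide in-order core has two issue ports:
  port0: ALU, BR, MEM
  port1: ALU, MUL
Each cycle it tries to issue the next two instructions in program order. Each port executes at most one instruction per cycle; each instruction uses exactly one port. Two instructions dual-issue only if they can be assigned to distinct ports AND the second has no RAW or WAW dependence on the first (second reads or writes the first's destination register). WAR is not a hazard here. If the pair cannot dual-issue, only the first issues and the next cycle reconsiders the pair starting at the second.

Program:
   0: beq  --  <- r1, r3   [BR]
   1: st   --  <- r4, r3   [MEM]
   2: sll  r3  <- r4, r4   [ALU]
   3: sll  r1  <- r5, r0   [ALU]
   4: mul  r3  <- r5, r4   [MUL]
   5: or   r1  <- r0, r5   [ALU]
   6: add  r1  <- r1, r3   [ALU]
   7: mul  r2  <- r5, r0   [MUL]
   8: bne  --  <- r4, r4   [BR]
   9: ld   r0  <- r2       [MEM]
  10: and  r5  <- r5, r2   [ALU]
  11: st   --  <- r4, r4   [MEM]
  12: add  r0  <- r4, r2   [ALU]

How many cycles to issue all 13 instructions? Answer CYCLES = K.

CYCLES = 8

[0] i0  beq  -- no-port BR/MEM
[1] i1&i2  st sll  -- pair
[2] i3&i4  sll mul  -- pair
[3] i5  or  -- RAW+WAW r1
[4] i6&i7  add mul  -- pair
[5] i8  bne  -- no-port BR/MEM
[6] i9&i10  ld and  -- pair
[7] i11&i12  st add  -- pair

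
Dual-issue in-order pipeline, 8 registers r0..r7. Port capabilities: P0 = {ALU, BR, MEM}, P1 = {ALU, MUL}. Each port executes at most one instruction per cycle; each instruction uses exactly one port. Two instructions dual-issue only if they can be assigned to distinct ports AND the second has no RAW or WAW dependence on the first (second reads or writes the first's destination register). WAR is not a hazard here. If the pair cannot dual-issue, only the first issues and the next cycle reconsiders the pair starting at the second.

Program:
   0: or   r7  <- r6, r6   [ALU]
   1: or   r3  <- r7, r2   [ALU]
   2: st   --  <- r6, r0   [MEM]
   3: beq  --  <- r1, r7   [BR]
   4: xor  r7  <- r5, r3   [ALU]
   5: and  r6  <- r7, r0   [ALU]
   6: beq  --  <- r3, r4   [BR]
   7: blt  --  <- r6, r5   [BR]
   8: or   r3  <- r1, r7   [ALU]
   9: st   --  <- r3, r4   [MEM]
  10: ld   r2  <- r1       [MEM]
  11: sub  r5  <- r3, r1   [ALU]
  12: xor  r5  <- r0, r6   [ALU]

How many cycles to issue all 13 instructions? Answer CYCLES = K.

t=0 i0:or.ALU ; RAW r7
t=1 i1,i2:or.ALU st.MEM ; dual
t=2 i3,i4:beq.BR xor.ALU ; dual
t=3 i5,i6:and.ALU beq.BR ; dual
t=4 i7,i8:blt.BR or.ALU ; dual
t=5 i9:st.MEM ; no-port MEM/MEM
t=6 i10,i11:ld.MEM sub.ALU ; dual
t=7 i12:xor.ALU ; tail

CYCLES = 8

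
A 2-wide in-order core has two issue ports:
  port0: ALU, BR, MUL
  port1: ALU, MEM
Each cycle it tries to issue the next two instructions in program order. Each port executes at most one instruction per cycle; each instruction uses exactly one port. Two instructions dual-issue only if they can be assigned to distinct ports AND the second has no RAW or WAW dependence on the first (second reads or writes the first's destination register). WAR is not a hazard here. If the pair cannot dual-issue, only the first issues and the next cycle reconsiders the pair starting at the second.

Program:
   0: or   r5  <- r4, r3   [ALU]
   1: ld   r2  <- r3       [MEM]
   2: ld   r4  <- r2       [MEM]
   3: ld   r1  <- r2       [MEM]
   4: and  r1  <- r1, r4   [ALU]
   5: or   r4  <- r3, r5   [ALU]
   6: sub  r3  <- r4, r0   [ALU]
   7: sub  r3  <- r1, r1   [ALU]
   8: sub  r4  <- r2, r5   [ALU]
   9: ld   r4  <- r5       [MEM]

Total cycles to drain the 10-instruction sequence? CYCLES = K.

  cy0 -> i0/i1 (or.ALU/ld.MEM) 2-wide
  cy1 -> i2 (ld.MEM) no-port MEM/MEM
  cy2 -> i3 (ld.MEM) RAW+WAW r1
  cy3 -> i4/i5 (and.ALU/or.ALU) 2-wide
  cy4 -> i6 (sub.ALU) WAW r3
  cy5 -> i7/i8 (sub.ALU/sub.ALU) 2-wide
  cy6 -> i9 (ld.MEM) tail

CYCLES = 7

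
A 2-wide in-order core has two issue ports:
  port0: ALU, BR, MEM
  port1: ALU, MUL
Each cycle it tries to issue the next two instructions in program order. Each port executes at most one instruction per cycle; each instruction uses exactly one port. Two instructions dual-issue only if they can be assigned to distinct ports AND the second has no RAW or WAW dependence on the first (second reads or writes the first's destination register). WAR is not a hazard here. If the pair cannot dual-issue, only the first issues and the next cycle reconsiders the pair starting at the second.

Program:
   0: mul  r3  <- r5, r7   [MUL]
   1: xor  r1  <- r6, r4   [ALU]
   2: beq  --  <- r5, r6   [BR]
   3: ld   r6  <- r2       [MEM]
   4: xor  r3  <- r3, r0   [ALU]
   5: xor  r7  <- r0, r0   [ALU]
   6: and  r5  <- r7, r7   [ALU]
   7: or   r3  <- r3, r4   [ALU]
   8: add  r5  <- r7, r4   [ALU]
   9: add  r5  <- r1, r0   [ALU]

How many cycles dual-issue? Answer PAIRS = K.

t=0 i0/i1:mul.MUL/xor.ALU ; 2-wide
t=1 i2:beq.BR ; no-port BR/MEM
t=2 i3/i4:ld.MEM/xor.ALU ; 2-wide
t=3 i5:xor.ALU ; RAW r7
t=4 i6/i7:and.ALU/or.ALU ; 2-wide
t=5 i8:add.ALU ; WAW r5
t=6 i9:add.ALU ; tail

PAIRS = 3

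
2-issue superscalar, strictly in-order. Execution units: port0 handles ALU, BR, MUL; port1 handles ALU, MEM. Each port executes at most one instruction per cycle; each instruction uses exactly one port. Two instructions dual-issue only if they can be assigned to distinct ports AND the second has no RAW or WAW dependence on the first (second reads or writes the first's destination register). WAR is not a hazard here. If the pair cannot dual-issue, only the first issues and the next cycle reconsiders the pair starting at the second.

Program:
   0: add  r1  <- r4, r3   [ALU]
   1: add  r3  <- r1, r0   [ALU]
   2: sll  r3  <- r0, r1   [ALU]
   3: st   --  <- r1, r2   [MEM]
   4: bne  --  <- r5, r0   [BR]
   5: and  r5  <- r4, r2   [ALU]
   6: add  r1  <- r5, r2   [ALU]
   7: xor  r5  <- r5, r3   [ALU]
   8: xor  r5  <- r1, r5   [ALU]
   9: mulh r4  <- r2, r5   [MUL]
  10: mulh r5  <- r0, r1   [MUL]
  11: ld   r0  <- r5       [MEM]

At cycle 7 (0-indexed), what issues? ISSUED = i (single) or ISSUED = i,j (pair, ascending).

[0] i0  add.ALU  -- RAW r1
[1] i1  add.ALU  -- WAW r3
[2] i2/i3  sll.ALU st.MEM  -- dual
[3] i4/i5  bne.BR and.ALU  -- dual
[4] i6/i7  add.ALU xor.ALU  -- dual
[5] i8  xor.ALU  -- RAW r5
[6] i9  mulh.MUL  -- no-port MUL/MUL
[7] i10  mulh.MUL  -- RAW r5
[8] i11  ld.MEM  -- tail

ISSUED = 10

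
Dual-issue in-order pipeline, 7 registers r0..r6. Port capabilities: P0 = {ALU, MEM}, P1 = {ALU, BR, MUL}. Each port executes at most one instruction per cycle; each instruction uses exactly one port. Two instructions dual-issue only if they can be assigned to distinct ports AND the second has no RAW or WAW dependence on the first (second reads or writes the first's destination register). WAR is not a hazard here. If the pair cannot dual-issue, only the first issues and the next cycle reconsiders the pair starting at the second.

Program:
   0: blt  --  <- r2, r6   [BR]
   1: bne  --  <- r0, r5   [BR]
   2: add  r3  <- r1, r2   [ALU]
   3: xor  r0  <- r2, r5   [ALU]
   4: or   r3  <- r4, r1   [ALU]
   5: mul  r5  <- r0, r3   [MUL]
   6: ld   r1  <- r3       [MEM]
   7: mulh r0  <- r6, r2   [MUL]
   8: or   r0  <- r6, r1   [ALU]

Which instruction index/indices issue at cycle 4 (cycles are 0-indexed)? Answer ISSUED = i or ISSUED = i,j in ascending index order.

ISSUED = 7

#0 head=0: blt i0 no-port BR/BR
#1 head=1: bne add i1,i2 pair
#2 head=3: xor or i3,i4 pair
#3 head=5: mul ld i5,i6 pair
#4 head=7: mulh i7 WAW r0
#5 head=8: or i8 tail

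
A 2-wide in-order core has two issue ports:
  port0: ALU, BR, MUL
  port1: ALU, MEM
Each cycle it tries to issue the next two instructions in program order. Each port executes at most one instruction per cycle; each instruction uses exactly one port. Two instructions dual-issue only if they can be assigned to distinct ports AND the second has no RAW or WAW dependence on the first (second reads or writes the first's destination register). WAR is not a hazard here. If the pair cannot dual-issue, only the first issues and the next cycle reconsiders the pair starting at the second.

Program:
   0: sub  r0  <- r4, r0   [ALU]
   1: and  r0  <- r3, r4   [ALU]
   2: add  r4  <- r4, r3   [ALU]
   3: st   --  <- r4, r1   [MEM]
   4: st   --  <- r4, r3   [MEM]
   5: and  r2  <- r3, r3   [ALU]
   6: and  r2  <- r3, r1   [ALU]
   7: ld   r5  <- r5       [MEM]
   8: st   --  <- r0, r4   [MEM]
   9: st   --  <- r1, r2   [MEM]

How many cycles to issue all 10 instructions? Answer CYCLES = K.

CYCLES = 7

c0: i0 sub  WAW r0
c1: i1&i2 and/add  2-wide
c2: i3 st  no-port MEM/MEM
c3: i4&i5 st/and  2-wide
c4: i6&i7 and/ld  2-wide
c5: i8 st  no-port MEM/MEM
c6: i9 st  tail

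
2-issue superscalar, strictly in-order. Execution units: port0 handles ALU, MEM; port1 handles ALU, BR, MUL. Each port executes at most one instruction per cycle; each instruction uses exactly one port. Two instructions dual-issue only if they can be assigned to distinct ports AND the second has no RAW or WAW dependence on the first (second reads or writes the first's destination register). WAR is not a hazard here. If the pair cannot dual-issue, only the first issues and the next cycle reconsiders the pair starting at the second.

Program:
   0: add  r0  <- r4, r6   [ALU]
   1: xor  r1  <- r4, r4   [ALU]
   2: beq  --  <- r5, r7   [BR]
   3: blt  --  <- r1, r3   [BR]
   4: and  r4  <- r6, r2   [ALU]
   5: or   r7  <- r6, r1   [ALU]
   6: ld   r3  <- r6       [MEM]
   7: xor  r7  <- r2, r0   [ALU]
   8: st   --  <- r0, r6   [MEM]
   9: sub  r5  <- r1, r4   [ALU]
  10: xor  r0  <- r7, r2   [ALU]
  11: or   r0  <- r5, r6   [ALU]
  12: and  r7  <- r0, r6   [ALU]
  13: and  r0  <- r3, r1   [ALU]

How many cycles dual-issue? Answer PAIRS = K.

PAIRS = 6

  cy0 -> i0&i1 (add.ALU xor.ALU) dual
  cy1 -> i2 (beq.BR) no-port BR/BR
  cy2 -> i3&i4 (blt.BR and.ALU) dual
  cy3 -> i5&i6 (or.ALU ld.MEM) dual
  cy4 -> i7&i8 (xor.ALU st.MEM) dual
  cy5 -> i9&i10 (sub.ALU xor.ALU) dual
  cy6 -> i11 (or.ALU) RAW r0
  cy7 -> i12&i13 (and.ALU and.ALU) dual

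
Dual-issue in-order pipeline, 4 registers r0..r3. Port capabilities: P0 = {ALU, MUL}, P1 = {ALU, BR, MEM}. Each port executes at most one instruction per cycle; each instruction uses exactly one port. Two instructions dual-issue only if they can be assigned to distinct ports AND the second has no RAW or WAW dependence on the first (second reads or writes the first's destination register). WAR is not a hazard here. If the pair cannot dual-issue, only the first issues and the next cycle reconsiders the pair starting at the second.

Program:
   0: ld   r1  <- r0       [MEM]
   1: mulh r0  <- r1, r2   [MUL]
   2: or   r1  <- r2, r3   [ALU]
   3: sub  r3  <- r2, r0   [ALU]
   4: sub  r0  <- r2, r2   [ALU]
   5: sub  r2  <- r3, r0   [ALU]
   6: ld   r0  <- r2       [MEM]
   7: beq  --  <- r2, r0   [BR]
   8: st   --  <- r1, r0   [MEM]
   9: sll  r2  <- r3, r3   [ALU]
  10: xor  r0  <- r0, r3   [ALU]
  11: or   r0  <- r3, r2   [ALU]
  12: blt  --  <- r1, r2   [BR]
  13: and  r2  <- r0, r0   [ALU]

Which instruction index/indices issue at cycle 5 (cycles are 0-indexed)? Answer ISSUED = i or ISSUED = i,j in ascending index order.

ISSUED = 7

[0] i0  ld.MEM  -- RAW r1
[1] i1+i2  mulh.MUL or.ALU  -- dual
[2] i3+i4  sub.ALU sub.ALU  -- dual
[3] i5  sub.ALU  -- RAW r2
[4] i6  ld.MEM  -- no-port MEM/BR
[5] i7  beq.BR  -- no-port BR/MEM
[6] i8+i9  st.MEM sll.ALU  -- dual
[7] i10  xor.ALU  -- WAW r0
[8] i11+i12  or.ALU blt.BR  -- dual
[9] i13  and.ALU  -- tail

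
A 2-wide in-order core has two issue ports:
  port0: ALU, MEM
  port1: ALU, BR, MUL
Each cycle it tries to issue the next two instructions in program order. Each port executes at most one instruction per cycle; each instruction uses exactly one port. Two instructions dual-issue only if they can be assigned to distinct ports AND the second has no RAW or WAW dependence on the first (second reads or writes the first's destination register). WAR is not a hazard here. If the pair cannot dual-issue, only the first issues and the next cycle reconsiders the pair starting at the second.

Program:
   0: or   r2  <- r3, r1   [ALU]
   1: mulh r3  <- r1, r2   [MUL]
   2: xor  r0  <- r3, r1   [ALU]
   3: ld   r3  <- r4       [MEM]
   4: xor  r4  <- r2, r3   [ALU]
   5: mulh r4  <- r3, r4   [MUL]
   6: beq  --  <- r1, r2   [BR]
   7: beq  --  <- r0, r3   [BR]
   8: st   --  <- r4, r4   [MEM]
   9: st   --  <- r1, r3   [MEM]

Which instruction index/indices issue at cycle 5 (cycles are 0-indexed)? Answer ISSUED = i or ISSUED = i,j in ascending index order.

ISSUED = 6

0. or.ALU @i0  | RAW r2
1. mulh.MUL @i1  | RAW r3
2. xor.ALU/ld.MEM @i2,i3  | 2-wide
3. xor.ALU @i4  | RAW+WAW r4
4. mulh.MUL @i5  | no-port MUL/BR
5. beq.BR @i6  | no-port BR/BR
6. beq.BR/st.MEM @i7,i8  | 2-wide
7. st.MEM @i9  | tail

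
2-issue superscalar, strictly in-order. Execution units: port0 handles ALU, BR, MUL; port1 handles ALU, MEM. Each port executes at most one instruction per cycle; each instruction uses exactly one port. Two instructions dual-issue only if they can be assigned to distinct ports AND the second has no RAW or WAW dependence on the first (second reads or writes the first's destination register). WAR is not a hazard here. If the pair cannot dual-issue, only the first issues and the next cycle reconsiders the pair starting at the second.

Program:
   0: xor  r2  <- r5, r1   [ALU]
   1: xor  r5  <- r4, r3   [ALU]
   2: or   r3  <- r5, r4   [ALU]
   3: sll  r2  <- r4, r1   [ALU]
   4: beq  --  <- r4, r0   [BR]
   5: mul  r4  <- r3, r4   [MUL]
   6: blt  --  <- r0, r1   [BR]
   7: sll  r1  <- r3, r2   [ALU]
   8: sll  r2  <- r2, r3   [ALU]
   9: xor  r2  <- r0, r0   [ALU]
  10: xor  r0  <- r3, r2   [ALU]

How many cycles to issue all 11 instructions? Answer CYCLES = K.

c0: i0/i1 xor xor  2-wide
c1: i2/i3 or sll  2-wide
c2: i4 beq  no-port BR/MUL
c3: i5 mul  no-port MUL/BR
c4: i6/i7 blt sll  2-wide
c5: i8 sll  WAW r2
c6: i9 xor  RAW r2
c7: i10 xor  tail

CYCLES = 8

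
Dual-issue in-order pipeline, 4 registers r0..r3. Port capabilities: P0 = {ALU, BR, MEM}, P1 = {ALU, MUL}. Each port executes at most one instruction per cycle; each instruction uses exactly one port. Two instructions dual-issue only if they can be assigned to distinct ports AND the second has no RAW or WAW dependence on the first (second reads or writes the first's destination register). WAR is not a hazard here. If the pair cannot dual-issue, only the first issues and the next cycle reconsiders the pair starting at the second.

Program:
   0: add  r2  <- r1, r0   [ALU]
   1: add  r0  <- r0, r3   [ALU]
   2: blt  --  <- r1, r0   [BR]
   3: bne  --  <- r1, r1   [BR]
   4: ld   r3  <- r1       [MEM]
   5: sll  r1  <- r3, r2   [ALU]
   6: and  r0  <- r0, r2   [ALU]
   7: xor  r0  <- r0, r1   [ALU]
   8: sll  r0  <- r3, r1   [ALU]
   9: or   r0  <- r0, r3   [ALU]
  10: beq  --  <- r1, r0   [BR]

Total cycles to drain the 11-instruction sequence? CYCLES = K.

CYCLES = 9

t=0 i0,i1:add.ALU/add.ALU ; dual
t=1 i2:blt.BR ; no-port BR/BR
t=2 i3:bne.BR ; no-port BR/MEM
t=3 i4:ld.MEM ; RAW r3
t=4 i5,i6:sll.ALU/and.ALU ; dual
t=5 i7:xor.ALU ; WAW r0
t=6 i8:sll.ALU ; RAW+WAW r0
t=7 i9:or.ALU ; RAW r0
t=8 i10:beq.BR ; tail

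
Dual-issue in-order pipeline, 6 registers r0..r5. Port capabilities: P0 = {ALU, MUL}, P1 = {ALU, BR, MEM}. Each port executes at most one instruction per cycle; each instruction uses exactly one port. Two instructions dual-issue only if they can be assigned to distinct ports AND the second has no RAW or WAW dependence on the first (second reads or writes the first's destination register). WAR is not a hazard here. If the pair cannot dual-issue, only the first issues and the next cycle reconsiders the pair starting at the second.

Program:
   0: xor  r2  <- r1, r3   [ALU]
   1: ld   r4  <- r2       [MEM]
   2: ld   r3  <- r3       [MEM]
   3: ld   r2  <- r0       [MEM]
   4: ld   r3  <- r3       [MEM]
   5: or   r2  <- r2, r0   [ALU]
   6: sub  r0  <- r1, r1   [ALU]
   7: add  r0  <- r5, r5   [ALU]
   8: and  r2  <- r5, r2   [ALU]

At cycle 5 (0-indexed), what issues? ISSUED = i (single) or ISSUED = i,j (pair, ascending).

ISSUED = 6

t=0 i0:xor.ALU ; RAW r2
t=1 i1:ld.MEM ; no-port MEM/MEM
t=2 i2:ld.MEM ; no-port MEM/MEM
t=3 i3:ld.MEM ; no-port MEM/MEM
t=4 i4&i5:ld.MEM/or.ALU ; 2-wide
t=5 i6:sub.ALU ; WAW r0
t=6 i7&i8:add.ALU/and.ALU ; 2-wide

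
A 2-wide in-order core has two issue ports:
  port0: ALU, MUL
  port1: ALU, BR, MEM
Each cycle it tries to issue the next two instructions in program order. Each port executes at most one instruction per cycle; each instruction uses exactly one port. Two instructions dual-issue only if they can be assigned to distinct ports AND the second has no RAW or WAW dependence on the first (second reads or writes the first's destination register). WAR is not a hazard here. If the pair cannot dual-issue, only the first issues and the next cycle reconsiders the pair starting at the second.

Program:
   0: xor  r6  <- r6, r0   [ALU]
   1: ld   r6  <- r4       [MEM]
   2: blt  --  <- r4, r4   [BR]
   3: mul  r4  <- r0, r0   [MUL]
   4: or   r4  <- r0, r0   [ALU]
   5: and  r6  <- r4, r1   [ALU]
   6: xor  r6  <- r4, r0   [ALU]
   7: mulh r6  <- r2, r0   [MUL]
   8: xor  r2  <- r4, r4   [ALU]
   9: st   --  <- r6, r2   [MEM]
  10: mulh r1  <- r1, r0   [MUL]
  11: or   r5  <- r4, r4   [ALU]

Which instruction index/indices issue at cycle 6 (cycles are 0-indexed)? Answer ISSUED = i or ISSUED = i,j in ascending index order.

ISSUED = 7,8

c0: i0 xor.ALU  WAW r6
c1: i1 ld.MEM  no-port MEM/BR
c2: i2+i3 blt.BR mul.MUL  dual
c3: i4 or.ALU  RAW r4
c4: i5 and.ALU  WAW r6
c5: i6 xor.ALU  WAW r6
c6: i7+i8 mulh.MUL xor.ALU  dual
c7: i9+i10 st.MEM mulh.MUL  dual
c8: i11 or.ALU  tail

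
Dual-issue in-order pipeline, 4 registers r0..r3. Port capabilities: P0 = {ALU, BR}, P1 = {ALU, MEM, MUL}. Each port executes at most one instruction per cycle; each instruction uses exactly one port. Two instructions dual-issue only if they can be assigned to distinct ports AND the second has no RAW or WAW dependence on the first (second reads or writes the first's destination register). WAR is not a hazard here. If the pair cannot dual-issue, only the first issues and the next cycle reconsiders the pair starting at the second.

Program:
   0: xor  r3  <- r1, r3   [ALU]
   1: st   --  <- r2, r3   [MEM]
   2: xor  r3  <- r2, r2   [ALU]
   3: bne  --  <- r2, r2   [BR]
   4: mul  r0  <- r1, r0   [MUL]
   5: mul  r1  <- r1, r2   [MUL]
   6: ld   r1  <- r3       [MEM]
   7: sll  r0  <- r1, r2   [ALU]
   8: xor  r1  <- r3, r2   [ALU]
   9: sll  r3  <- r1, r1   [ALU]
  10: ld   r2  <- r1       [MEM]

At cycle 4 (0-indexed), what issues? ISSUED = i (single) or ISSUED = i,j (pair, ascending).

t=0 i0:xor.ALU ; RAW r3
t=1 i1+i2:st.MEM;xor.ALU ; pair
t=2 i3+i4:bne.BR;mul.MUL ; pair
t=3 i5:mul.MUL ; no-port MUL/MEM
t=4 i6:ld.MEM ; RAW r1
t=5 i7+i8:sll.ALU;xor.ALU ; pair
t=6 i9+i10:sll.ALU;ld.MEM ; pair

ISSUED = 6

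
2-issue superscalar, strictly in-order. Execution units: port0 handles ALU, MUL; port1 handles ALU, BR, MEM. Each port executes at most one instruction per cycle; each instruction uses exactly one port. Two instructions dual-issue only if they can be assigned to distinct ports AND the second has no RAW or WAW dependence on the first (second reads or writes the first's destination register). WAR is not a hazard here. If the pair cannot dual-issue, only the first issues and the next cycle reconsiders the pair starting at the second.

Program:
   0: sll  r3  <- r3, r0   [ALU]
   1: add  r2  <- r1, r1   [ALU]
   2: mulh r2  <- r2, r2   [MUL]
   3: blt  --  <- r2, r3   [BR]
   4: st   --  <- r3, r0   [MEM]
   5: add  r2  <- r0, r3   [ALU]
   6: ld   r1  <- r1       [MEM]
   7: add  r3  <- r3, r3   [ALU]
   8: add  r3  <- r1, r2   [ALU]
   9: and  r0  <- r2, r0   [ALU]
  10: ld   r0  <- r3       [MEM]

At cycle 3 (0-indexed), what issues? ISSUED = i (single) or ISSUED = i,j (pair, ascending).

ISSUED = 4,5

[0] i0+i1  sll/add  -- dual
[1] i2  mulh  -- RAW r2
[2] i3  blt  -- no-port BR/MEM
[3] i4+i5  st/add  -- dual
[4] i6+i7  ld/add  -- dual
[5] i8+i9  add/and  -- dual
[6] i10  ld  -- tail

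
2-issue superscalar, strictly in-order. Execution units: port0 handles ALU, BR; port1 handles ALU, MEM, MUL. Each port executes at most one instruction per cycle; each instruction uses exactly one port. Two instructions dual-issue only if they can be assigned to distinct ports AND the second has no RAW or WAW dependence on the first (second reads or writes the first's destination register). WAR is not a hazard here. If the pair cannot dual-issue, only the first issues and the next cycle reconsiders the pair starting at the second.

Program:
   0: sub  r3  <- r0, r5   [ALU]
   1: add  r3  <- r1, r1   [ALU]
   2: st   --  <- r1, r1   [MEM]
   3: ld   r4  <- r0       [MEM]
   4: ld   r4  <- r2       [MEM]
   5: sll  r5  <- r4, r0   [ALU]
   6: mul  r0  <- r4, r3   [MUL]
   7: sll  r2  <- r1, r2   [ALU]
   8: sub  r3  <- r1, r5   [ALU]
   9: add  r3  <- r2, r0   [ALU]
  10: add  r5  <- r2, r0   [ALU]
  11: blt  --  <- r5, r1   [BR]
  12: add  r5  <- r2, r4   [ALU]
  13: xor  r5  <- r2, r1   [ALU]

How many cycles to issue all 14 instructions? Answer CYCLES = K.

0. sub @i0  | WAW r3
1. add+st @i1,i2  | dual
2. ld @i3  | no-port MEM/MEM
3. ld @i4  | RAW r4
4. sll+mul @i5,i6  | dual
5. sll+sub @i7,i8  | dual
6. add+add @i9,i10  | dual
7. blt+add @i11,i12  | dual
8. xor @i13  | tail

CYCLES = 9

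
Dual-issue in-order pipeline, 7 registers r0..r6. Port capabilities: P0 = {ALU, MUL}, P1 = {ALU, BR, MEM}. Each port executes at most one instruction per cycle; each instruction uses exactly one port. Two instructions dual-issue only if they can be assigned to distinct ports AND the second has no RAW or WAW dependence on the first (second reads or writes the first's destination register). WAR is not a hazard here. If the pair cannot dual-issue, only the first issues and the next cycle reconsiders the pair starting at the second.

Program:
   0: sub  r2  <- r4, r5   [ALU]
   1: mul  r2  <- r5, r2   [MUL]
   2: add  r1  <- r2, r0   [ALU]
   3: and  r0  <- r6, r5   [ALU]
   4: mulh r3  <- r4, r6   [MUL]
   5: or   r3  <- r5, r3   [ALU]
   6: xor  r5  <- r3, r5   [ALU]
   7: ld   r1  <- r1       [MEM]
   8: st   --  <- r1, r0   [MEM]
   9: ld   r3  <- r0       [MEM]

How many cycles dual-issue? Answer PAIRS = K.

PAIRS = 2

0. sub.ALU @i0  | RAW+WAW r2
1. mul.MUL @i1  | RAW r2
2. add.ALU+and.ALU @i2/i3  | pair
3. mulh.MUL @i4  | RAW+WAW r3
4. or.ALU @i5  | RAW r3
5. xor.ALU+ld.MEM @i6/i7  | pair
6. st.MEM @i8  | no-port MEM/MEM
7. ld.MEM @i9  | tail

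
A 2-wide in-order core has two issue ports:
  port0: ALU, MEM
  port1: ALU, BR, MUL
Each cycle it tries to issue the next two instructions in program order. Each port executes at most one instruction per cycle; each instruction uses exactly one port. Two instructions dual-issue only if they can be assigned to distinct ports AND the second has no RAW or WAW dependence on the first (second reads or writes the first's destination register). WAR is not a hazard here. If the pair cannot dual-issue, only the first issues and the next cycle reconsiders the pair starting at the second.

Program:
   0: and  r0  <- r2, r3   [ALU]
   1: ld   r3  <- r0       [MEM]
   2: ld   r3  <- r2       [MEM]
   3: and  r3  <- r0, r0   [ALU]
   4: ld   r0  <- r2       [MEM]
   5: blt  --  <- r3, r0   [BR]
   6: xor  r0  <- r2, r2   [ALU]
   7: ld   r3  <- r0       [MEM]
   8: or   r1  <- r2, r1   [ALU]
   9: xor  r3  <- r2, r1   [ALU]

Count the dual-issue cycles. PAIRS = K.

c0: i0 and.ALU  RAW r0
c1: i1 ld.MEM  no-port MEM/MEM
c2: i2 ld.MEM  WAW r3
c3: i3&i4 and.ALU/ld.MEM  dual
c4: i5&i6 blt.BR/xor.ALU  dual
c5: i7&i8 ld.MEM/or.ALU  dual
c6: i9 xor.ALU  tail

PAIRS = 3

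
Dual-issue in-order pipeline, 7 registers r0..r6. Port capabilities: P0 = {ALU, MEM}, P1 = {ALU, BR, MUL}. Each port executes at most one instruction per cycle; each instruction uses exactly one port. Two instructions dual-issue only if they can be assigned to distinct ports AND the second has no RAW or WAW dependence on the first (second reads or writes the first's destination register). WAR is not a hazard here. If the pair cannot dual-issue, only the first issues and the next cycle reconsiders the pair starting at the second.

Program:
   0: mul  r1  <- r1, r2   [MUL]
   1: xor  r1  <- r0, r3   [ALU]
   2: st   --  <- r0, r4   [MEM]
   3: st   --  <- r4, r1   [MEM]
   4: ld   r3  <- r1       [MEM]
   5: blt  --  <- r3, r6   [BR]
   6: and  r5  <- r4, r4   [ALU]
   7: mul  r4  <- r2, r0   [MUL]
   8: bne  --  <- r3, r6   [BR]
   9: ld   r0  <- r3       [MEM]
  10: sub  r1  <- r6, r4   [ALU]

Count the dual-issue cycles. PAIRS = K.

PAIRS = 3

c0: i0 mul  WAW r1
c1: i1+i2 xor st  pair
c2: i3 st  no-port MEM/MEM
c3: i4 ld  RAW r3
c4: i5+i6 blt and  pair
c5: i7 mul  no-port MUL/BR
c6: i8+i9 bne ld  pair
c7: i10 sub  tail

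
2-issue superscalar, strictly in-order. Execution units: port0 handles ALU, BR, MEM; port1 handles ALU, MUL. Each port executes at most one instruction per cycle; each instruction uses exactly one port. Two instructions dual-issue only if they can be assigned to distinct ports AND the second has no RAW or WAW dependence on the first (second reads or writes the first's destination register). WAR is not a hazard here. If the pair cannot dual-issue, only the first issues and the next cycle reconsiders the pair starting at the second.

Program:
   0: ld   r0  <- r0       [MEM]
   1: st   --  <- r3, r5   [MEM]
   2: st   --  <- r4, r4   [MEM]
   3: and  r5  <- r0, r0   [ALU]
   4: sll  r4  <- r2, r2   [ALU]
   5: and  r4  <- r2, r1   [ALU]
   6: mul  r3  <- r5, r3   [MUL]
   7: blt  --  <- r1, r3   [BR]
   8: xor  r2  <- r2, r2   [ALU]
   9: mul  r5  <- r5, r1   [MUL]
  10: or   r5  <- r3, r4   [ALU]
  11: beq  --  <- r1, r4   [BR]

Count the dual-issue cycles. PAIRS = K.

PAIRS = 4

  cy0 -> i0 (ld.MEM) no-port MEM/MEM
  cy1 -> i1 (st.MEM) no-port MEM/MEM
  cy2 -> i2/i3 (st.MEM/and.ALU) dual
  cy3 -> i4 (sll.ALU) WAW r4
  cy4 -> i5/i6 (and.ALU/mul.MUL) dual
  cy5 -> i7/i8 (blt.BR/xor.ALU) dual
  cy6 -> i9 (mul.MUL) WAW r5
  cy7 -> i10/i11 (or.ALU/beq.BR) dual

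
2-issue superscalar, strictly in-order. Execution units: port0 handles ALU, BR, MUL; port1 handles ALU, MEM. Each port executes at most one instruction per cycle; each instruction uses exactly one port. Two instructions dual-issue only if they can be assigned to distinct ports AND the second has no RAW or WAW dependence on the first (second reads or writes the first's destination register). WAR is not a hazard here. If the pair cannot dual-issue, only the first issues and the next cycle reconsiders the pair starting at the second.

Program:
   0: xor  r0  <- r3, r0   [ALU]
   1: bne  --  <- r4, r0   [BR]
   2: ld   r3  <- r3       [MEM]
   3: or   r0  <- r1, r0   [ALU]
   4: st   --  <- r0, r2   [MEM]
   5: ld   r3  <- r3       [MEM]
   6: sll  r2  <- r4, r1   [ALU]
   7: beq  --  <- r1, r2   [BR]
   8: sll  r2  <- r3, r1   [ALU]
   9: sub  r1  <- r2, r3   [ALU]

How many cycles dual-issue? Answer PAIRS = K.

c0: i0 xor.ALU  RAW r0
c1: i1,i2 bne.BR/ld.MEM  pair
c2: i3 or.ALU  RAW r0
c3: i4 st.MEM  no-port MEM/MEM
c4: i5,i6 ld.MEM/sll.ALU  pair
c5: i7,i8 beq.BR/sll.ALU  pair
c6: i9 sub.ALU  tail

PAIRS = 3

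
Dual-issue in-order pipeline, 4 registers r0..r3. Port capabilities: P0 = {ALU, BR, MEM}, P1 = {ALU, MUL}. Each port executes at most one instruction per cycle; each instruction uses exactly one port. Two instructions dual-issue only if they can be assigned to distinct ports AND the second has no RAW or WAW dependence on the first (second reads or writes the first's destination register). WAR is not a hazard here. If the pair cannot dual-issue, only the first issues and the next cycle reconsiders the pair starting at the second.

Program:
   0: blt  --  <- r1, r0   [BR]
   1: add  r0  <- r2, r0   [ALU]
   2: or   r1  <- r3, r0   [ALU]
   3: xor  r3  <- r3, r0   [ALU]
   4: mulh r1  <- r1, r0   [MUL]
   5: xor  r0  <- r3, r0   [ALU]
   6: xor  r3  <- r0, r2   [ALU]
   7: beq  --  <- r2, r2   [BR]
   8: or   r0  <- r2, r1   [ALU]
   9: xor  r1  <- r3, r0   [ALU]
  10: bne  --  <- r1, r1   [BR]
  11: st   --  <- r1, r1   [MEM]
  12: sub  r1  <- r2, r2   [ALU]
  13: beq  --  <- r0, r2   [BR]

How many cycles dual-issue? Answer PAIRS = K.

  cy0 -> i0,i1 (blt.BR;add.ALU) pair
  cy1 -> i2,i3 (or.ALU;xor.ALU) pair
  cy2 -> i4,i5 (mulh.MUL;xor.ALU) pair
  cy3 -> i6,i7 (xor.ALU;beq.BR) pair
  cy4 -> i8 (or.ALU) RAW r0
  cy5 -> i9 (xor.ALU) RAW r1
  cy6 -> i10 (bne.BR) no-port BR/MEM
  cy7 -> i11,i12 (st.MEM;sub.ALU) pair
  cy8 -> i13 (beq.BR) tail

PAIRS = 5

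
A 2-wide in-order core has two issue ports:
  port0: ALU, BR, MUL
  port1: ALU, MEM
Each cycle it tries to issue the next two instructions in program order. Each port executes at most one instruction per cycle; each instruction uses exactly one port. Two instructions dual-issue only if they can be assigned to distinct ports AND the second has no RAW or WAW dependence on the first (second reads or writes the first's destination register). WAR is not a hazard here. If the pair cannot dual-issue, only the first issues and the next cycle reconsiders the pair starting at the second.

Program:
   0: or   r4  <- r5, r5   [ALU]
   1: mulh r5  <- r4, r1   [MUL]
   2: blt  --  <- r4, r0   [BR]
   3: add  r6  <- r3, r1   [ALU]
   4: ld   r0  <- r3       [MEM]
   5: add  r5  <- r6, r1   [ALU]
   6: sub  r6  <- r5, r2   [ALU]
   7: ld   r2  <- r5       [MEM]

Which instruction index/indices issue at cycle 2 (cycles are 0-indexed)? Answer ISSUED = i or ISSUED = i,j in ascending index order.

t=0 i0:or ; RAW r4
t=1 i1:mulh ; no-port MUL/BR
t=2 i2&i3:blt+add ; 2-wide
t=3 i4&i5:ld+add ; 2-wide
t=4 i6&i7:sub+ld ; 2-wide

ISSUED = 2,3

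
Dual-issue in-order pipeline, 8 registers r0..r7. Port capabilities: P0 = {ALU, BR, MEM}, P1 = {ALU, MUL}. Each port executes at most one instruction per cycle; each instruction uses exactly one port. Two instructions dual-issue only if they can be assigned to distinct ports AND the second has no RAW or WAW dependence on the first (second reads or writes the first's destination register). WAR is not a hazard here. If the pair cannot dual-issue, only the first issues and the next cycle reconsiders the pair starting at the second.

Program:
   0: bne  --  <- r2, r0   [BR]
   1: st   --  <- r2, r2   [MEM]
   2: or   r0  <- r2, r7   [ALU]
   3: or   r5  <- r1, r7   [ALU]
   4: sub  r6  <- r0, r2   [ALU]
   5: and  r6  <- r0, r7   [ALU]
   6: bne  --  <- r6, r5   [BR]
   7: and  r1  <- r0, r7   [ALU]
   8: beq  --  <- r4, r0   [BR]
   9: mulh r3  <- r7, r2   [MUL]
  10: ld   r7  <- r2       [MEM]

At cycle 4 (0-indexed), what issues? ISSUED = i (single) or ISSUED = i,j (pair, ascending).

#0 head=0: bne.BR i0 no-port BR/MEM
#1 head=1: st.MEM+or.ALU i1/i2 dual
#2 head=3: or.ALU+sub.ALU i3/i4 dual
#3 head=5: and.ALU i5 RAW r6
#4 head=6: bne.BR+and.ALU i6/i7 dual
#5 head=8: beq.BR+mulh.MUL i8/i9 dual
#6 head=10: ld.MEM i10 tail

ISSUED = 6,7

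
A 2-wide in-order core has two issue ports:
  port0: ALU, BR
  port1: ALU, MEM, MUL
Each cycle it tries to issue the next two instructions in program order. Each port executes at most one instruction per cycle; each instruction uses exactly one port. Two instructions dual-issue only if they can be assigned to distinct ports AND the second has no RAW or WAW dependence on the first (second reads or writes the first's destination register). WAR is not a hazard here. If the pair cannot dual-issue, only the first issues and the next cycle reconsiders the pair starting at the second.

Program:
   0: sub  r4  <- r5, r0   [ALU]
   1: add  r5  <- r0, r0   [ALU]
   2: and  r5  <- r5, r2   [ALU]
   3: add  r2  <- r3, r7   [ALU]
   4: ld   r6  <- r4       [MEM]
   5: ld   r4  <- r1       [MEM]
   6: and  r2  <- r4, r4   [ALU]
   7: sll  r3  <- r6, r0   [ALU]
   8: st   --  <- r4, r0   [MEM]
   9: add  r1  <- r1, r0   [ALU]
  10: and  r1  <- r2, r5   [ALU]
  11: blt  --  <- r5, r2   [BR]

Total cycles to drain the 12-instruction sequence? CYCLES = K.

CYCLES = 7

0. sub add @i0/i1  | 2-wide
1. and add @i2/i3  | 2-wide
2. ld @i4  | no-port MEM/MEM
3. ld @i5  | RAW r4
4. and sll @i6/i7  | 2-wide
5. st add @i8/i9  | 2-wide
6. and blt @i10/i11  | 2-wide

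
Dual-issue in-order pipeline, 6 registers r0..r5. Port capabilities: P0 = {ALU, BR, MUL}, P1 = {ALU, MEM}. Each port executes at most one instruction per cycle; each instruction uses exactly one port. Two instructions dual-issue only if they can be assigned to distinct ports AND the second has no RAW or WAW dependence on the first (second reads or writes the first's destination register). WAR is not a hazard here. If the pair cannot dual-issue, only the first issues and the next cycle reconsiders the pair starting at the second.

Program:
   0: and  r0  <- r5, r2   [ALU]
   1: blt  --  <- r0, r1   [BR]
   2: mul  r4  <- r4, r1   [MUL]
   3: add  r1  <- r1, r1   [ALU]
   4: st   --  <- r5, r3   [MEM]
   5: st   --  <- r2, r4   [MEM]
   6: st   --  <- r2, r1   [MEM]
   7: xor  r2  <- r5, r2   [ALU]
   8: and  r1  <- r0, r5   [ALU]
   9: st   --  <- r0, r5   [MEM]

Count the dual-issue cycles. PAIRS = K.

  cy0 -> i0 (and.ALU) RAW r0
  cy1 -> i1 (blt.BR) no-port BR/MUL
  cy2 -> i2+i3 (mul.MUL/add.ALU) pair
  cy3 -> i4 (st.MEM) no-port MEM/MEM
  cy4 -> i5 (st.MEM) no-port MEM/MEM
  cy5 -> i6+i7 (st.MEM/xor.ALU) pair
  cy6 -> i8+i9 (and.ALU/st.MEM) pair

PAIRS = 3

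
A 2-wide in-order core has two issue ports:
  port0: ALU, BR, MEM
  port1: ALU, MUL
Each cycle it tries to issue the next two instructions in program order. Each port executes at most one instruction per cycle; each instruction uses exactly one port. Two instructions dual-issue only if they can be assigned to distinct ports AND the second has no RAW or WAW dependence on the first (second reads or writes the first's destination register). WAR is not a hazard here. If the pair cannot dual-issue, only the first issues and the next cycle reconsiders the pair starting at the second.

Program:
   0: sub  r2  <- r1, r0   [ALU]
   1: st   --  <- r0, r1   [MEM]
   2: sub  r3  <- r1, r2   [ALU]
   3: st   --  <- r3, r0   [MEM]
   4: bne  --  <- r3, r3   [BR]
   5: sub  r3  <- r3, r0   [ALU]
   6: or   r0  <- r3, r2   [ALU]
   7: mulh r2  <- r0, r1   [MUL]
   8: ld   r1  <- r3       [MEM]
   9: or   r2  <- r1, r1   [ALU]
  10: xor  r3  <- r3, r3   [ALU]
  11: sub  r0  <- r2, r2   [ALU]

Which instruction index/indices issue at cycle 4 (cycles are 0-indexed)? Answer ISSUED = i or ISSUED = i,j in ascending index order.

ISSUED = 6

  cy0 -> i0+i1 (sub.ALU/st.MEM) dual
  cy1 -> i2 (sub.ALU) RAW r3
  cy2 -> i3 (st.MEM) no-port MEM/BR
  cy3 -> i4+i5 (bne.BR/sub.ALU) dual
  cy4 -> i6 (or.ALU) RAW r0
  cy5 -> i7+i8 (mulh.MUL/ld.MEM) dual
  cy6 -> i9+i10 (or.ALU/xor.ALU) dual
  cy7 -> i11 (sub.ALU) tail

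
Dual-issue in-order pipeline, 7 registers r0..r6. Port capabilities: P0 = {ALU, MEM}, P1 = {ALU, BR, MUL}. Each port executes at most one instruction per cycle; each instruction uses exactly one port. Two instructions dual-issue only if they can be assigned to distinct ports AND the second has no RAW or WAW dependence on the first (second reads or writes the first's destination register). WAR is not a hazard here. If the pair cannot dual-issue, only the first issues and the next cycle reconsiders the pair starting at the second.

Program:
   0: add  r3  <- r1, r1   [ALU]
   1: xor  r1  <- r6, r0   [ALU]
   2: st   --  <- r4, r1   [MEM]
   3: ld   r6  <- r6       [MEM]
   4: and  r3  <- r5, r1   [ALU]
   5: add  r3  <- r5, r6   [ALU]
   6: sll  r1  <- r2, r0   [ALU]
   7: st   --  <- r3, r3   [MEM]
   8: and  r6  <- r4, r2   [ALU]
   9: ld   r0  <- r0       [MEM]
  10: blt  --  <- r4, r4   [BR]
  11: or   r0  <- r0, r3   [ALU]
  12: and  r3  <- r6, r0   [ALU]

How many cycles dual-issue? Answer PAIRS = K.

PAIRS = 5

  cy0 -> i0/i1 (add;xor) pair
  cy1 -> i2 (st) no-port MEM/MEM
  cy2 -> i3/i4 (ld;and) pair
  cy3 -> i5/i6 (add;sll) pair
  cy4 -> i7/i8 (st;and) pair
  cy5 -> i9/i10 (ld;blt) pair
  cy6 -> i11 (or) RAW r0
  cy7 -> i12 (and) tail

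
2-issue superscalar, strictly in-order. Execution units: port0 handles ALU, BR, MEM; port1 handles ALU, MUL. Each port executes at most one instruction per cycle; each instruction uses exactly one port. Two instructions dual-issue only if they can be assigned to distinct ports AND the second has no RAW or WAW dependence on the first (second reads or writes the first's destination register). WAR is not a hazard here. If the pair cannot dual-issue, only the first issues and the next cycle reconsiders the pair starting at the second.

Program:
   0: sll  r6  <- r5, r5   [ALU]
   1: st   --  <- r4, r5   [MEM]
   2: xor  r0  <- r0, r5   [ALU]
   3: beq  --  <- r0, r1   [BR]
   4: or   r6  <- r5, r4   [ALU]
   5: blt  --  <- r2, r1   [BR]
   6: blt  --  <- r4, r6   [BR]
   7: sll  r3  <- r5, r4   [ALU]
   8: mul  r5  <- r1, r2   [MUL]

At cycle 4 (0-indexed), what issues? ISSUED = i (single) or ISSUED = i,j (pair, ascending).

c0: i0+i1 sll.ALU+st.MEM  2-wide
c1: i2 xor.ALU  RAW r0
c2: i3+i4 beq.BR+or.ALU  2-wide
c3: i5 blt.BR  no-port BR/BR
c4: i6+i7 blt.BR+sll.ALU  2-wide
c5: i8 mul.MUL  tail

ISSUED = 6,7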